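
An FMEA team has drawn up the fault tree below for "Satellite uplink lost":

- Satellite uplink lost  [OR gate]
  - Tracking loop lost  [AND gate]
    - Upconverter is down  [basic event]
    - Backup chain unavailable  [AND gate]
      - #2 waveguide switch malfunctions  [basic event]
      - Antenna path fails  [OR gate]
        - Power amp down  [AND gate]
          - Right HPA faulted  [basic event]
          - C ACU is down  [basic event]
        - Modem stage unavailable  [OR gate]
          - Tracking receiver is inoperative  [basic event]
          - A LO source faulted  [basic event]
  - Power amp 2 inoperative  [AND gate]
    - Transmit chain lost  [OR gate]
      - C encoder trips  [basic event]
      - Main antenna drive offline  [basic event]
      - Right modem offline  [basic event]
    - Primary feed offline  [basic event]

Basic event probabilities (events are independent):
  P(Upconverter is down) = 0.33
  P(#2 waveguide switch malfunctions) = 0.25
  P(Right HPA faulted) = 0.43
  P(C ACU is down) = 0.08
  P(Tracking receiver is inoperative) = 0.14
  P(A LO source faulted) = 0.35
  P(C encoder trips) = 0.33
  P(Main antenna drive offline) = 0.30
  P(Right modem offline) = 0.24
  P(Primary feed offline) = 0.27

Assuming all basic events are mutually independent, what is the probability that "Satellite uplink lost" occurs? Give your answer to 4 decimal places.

P(Power amp down) [AND] = 0.43 × 0.08 = 0.034400
P(Modem stage unavailable) [OR] = 1 − (1−0.14) × (1−0.35) = 0.441000
P(Antenna path fails) [OR] = 1 − (1−0.034400) × (1−0.441000) = 0.460230
P(Backup chain unavailable) [AND] = 0.25 × 0.460230 = 0.115058
P(Tracking loop lost) [AND] = 0.33 × 0.115058 = 0.037969
P(Transmit chain lost) [OR] = 1 − (1−0.33) × (1−0.30) × (1−0.24) = 0.643560
P(Power amp 2 inoperative) [AND] = 0.643560 × 0.27 = 0.173761
P(Satellite uplink lost) [OR] = 1 − (1−0.037969) × (1−0.173761) = 0.205132
Rounded to 4 decimal places: P(Satellite uplink lost) ≈ 0.2051.

0.2051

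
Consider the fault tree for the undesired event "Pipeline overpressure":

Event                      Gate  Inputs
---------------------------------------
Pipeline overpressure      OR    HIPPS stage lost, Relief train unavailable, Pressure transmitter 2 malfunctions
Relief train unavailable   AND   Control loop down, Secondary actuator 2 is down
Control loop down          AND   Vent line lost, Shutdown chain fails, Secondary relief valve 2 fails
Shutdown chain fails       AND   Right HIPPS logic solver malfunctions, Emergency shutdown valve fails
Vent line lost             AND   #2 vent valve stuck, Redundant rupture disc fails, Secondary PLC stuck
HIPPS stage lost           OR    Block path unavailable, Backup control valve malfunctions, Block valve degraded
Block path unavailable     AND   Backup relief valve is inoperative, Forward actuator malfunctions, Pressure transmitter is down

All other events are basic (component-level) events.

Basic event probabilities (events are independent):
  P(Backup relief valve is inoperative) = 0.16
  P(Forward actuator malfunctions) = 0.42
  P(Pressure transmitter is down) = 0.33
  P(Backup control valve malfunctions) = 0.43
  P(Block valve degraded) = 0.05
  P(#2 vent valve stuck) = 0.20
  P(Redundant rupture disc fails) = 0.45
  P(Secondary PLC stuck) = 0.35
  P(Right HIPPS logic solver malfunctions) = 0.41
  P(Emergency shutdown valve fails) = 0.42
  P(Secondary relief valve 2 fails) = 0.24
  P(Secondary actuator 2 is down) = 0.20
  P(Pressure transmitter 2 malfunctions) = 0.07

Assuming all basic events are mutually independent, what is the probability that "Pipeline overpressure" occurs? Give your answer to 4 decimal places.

0.5077

P(Block path unavailable) [AND] = 0.16 × 0.42 × 0.33 = 0.022176
P(HIPPS stage lost) [OR] = 1 − (1−0.022176) × (1−0.43) × (1−0.05) = 0.470508
P(Vent line lost) [AND] = 0.20 × 0.45 × 0.35 = 0.031500
P(Shutdown chain fails) [AND] = 0.41 × 0.42 = 0.172200
P(Control loop down) [AND] = 0.031500 × 0.172200 × 0.24 = 0.001302
P(Relief train unavailable) [AND] = 0.001302 × 0.20 = 0.000260
P(Pipeline overpressure) [OR] = 1 − (1−0.470508) × (1−0.000260) × (1−0.07) = 0.507700
Rounded to 4 decimal places: P(Pipeline overpressure) ≈ 0.5077.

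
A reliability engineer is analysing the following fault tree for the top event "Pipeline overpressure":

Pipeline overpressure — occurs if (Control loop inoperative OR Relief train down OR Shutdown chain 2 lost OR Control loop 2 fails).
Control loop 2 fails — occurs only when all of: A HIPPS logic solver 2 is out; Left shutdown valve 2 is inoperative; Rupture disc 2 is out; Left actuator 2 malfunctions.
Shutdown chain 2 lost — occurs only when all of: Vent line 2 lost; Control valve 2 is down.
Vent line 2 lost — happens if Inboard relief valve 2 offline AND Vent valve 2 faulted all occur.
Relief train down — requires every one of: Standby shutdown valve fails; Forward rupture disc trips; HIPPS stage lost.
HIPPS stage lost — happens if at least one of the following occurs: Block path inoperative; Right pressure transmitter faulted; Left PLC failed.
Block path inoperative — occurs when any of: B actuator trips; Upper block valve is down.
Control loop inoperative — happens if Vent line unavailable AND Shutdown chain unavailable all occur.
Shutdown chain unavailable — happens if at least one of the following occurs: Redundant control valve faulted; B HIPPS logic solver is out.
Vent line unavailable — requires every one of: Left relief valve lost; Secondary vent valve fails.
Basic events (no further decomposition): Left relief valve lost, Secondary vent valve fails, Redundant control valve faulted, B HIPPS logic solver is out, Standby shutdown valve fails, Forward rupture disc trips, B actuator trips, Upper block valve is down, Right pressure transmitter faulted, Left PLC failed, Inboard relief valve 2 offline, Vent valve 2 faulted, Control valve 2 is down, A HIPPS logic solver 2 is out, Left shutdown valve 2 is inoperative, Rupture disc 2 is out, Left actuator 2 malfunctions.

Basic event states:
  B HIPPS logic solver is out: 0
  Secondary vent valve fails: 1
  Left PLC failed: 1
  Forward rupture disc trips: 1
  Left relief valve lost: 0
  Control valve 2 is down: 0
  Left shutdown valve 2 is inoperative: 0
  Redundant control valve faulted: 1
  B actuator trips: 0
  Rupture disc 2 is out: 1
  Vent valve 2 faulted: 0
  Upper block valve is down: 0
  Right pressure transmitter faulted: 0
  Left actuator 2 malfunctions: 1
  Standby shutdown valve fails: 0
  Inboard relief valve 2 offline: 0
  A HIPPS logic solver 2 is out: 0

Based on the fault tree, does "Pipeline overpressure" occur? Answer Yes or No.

No

Vent line unavailable [AND]: Left relief valve lost=not, Secondary vent valve fails=occurs → not all inputs occur → does not occur.
Shutdown chain unavailable [OR]: Redundant control valve faulted=occurs, B HIPPS logic solver is out=not → at least one input occurs → occurs.
Control loop inoperative [AND]: Vent line unavailable=not, Shutdown chain unavailable=occurs → not all inputs occur → does not occur.
Block path inoperative [OR]: B actuator trips=not, Upper block valve is down=not → no input occurs → does not occur.
HIPPS stage lost [OR]: Block path inoperative=not, Right pressure transmitter faulted=not, Left PLC failed=occurs → at least one input occurs → occurs.
Relief train down [AND]: Standby shutdown valve fails=not, Forward rupture disc trips=occurs, HIPPS stage lost=occurs → not all inputs occur → does not occur.
Vent line 2 lost [AND]: Inboard relief valve 2 offline=not, Vent valve 2 faulted=not → not all inputs occur → does not occur.
Shutdown chain 2 lost [AND]: Vent line 2 lost=not, Control valve 2 is down=not → not all inputs occur → does not occur.
Control loop 2 fails [AND]: A HIPPS logic solver 2 is out=not, Left shutdown valve 2 is inoperative=not, Rupture disc 2 is out=occurs, Left actuator 2 malfunctions=occurs → not all inputs occur → does not occur.
Pipeline overpressure [OR]: Control loop inoperative=not, Relief train down=not, Shutdown chain 2 lost=not, Control loop 2 fails=not → no input occurs → does not occur.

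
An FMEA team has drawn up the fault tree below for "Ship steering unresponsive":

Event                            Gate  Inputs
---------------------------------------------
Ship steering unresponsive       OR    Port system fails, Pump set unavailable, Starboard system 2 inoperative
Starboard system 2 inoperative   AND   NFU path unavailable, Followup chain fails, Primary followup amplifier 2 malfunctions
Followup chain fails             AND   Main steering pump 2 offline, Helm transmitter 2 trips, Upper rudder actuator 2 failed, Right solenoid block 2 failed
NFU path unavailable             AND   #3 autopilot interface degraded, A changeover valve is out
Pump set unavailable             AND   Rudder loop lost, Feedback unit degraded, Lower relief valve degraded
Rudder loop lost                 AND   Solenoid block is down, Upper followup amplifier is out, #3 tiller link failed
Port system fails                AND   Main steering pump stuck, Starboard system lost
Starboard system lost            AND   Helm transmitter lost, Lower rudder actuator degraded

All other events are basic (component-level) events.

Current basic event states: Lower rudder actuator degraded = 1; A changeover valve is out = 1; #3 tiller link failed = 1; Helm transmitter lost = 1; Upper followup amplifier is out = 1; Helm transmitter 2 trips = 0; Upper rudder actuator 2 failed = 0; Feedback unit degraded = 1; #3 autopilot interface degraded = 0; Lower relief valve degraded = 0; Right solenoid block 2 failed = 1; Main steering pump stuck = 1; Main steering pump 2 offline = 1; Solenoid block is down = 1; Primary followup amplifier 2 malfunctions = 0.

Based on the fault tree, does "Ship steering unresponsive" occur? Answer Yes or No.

Yes

Starboard system lost [AND]: Helm transmitter lost=occurs, Lower rudder actuator degraded=occurs → all inputs occur → occurs.
Port system fails [AND]: Main steering pump stuck=occurs, Starboard system lost=occurs → all inputs occur → occurs.
Rudder loop lost [AND]: Solenoid block is down=occurs, Upper followup amplifier is out=occurs, #3 tiller link failed=occurs → all inputs occur → occurs.
Pump set unavailable [AND]: Rudder loop lost=occurs, Feedback unit degraded=occurs, Lower relief valve degraded=not → not all inputs occur → does not occur.
NFU path unavailable [AND]: #3 autopilot interface degraded=not, A changeover valve is out=occurs → not all inputs occur → does not occur.
Followup chain fails [AND]: Main steering pump 2 offline=occurs, Helm transmitter 2 trips=not, Upper rudder actuator 2 failed=not, Right solenoid block 2 failed=occurs → not all inputs occur → does not occur.
Starboard system 2 inoperative [AND]: NFU path unavailable=not, Followup chain fails=not, Primary followup amplifier 2 malfunctions=not → not all inputs occur → does not occur.
Ship steering unresponsive [OR]: Port system fails=occurs, Pump set unavailable=not, Starboard system 2 inoperative=not → at least one input occurs → occurs.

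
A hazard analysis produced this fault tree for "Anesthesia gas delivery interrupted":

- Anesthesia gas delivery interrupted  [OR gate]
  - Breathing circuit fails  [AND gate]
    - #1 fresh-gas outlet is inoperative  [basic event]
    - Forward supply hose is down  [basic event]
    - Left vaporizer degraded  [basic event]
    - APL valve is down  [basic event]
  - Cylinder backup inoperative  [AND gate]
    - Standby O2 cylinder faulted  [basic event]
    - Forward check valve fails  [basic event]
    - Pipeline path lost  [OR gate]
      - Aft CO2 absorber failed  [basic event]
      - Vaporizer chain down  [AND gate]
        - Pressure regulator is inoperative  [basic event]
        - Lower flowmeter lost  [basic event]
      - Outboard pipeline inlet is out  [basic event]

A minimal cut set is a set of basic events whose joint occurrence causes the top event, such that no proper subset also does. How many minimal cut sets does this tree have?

Breathing circuit fails [AND]: one cut set from each child combined → 1 × 1 × 1 × 1 = 1 cut set(s).
Vaporizer chain down [AND]: one cut set from each child combined → 1 × 1 = 1 cut set(s).
Pipeline path lost [OR]: union of children's cut sets → 3 cut set(s).
Cylinder backup inoperative [AND]: one cut set from each child combined → 1 × 1 × 3 = 3 cut set(s).
Anesthesia gas delivery interrupted [OR]: union of children's cut sets → 4 cut set(s).
Minimal cut sets: {#1 fresh-gas outlet is inoperative, APL valve is down, Forward supply hose is down, Left vaporizer degraded}; {Aft CO2 absorber failed, Forward check valve fails, Standby O2 cylinder faulted}; {Forward check valve fails, Lower flowmeter lost, Pressure regulator is inoperative, Standby O2 cylinder faulted}; {Forward check valve fails, Outboard pipeline inlet is out, Standby O2 cylinder faulted}.

4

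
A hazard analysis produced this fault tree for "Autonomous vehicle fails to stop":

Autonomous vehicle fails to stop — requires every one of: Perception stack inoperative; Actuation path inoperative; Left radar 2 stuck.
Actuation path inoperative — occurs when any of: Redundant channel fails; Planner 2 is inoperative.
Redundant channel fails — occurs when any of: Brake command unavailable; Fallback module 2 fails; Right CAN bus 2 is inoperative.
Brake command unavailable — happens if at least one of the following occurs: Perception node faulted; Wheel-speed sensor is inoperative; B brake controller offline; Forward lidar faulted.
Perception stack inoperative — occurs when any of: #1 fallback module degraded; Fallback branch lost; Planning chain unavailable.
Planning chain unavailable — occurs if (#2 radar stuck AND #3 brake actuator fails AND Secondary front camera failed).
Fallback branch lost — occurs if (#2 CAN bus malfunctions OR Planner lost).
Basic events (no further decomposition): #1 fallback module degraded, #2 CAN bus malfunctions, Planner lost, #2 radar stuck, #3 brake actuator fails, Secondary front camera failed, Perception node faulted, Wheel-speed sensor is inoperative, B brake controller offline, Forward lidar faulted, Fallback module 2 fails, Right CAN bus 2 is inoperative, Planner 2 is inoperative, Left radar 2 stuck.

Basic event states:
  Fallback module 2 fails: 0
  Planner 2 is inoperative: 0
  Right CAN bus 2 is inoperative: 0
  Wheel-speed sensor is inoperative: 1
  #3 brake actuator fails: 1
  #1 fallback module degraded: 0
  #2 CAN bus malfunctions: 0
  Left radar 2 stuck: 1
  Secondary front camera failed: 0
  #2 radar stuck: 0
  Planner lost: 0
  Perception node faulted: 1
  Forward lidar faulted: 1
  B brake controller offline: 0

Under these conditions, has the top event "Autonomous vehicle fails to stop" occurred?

Fallback branch lost [OR]: #2 CAN bus malfunctions=not, Planner lost=not → no input occurs → does not occur.
Planning chain unavailable [AND]: #2 radar stuck=not, #3 brake actuator fails=occurs, Secondary front camera failed=not → not all inputs occur → does not occur.
Perception stack inoperative [OR]: #1 fallback module degraded=not, Fallback branch lost=not, Planning chain unavailable=not → no input occurs → does not occur.
Brake command unavailable [OR]: Perception node faulted=occurs, Wheel-speed sensor is inoperative=occurs, B brake controller offline=not, Forward lidar faulted=occurs → at least one input occurs → occurs.
Redundant channel fails [OR]: Brake command unavailable=occurs, Fallback module 2 fails=not, Right CAN bus 2 is inoperative=not → at least one input occurs → occurs.
Actuation path inoperative [OR]: Redundant channel fails=occurs, Planner 2 is inoperative=not → at least one input occurs → occurs.
Autonomous vehicle fails to stop [AND]: Perception stack inoperative=not, Actuation path inoperative=occurs, Left radar 2 stuck=occurs → not all inputs occur → does not occur.

No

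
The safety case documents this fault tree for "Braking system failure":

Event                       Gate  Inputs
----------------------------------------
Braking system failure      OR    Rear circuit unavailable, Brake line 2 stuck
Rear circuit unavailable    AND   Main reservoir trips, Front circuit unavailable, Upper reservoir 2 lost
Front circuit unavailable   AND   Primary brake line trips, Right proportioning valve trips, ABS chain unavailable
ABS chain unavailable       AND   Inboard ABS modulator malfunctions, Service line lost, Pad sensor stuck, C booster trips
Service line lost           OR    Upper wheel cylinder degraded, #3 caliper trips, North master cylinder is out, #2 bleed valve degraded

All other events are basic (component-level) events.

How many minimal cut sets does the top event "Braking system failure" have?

Service line lost [OR]: union of children's cut sets → 4 cut set(s).
ABS chain unavailable [AND]: one cut set from each child combined → 1 × 4 × 1 × 1 = 4 cut set(s).
Front circuit unavailable [AND]: one cut set from each child combined → 1 × 1 × 4 = 4 cut set(s).
Rear circuit unavailable [AND]: one cut set from each child combined → 1 × 4 × 1 = 4 cut set(s).
Braking system failure [OR]: union of children's cut sets → 5 cut set(s).
Minimal cut sets: {C booster trips, Inboard ABS modulator malfunctions, Main reservoir trips, Pad sensor stuck, Primary brake line trips, Right proportioning valve trips, Upper reservoir 2 lost, Upper wheel cylinder degraded}; {#3 caliper trips, C booster trips, Inboard ABS modulator malfunctions, Main reservoir trips, Pad sensor stuck, Primary brake line trips, Right proportioning valve trips, Upper reservoir 2 lost}; {C booster trips, Inboard ABS modulator malfunctions, Main reservoir trips, North master cylinder is out, Pad sensor stuck, Primary brake line trips, Right proportioning valve trips, Upper reservoir 2 lost}; {#2 bleed valve degraded, C booster trips, Inboard ABS modulator malfunctions, Main reservoir trips, Pad sensor stuck, Primary brake line trips, Right proportioning valve trips, Upper reservoir 2 lost}; {Brake line 2 stuck}.

5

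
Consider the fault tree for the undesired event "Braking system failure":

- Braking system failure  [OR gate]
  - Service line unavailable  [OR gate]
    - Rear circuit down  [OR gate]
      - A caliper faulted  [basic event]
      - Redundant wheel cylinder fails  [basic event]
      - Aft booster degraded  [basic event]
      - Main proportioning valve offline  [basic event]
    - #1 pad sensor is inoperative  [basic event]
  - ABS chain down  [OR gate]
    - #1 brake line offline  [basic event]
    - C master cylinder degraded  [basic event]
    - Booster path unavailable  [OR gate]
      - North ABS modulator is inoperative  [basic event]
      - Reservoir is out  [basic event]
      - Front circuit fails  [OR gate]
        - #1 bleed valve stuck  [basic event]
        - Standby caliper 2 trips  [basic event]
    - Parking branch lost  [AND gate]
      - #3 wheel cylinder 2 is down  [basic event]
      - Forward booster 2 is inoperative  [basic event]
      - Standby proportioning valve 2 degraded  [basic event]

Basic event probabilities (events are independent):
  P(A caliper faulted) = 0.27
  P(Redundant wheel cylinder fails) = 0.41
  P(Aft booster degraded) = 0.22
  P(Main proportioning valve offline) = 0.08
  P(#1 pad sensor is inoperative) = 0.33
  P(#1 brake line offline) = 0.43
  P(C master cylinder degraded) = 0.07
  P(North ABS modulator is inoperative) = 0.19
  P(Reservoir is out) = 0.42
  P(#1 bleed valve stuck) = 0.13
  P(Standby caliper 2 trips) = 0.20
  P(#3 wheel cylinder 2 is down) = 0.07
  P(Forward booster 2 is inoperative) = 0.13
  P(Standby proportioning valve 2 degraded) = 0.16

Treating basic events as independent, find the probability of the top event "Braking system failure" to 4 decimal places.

0.9642

P(Rear circuit down) [OR] = 1 − (1−0.27) × (1−0.41) × (1−0.22) × (1−0.08) = 0.690930
P(Service line unavailable) [OR] = 1 − (1−0.690930) × (1−0.33) = 0.792923
P(Front circuit fails) [OR] = 1 − (1−0.13) × (1−0.20) = 0.304000
P(Booster path unavailable) [OR] = 1 − (1−0.19) × (1−0.42) × (1−0.304000) = 0.673019
P(Parking branch lost) [AND] = 0.07 × 0.13 × 0.16 = 0.001456
P(ABS chain down) [OR] = 1 − (1−0.43) × (1−0.07) × (1−0.673019) × (1−0.001456) = 0.826920
P(Braking system failure) [OR] = 1 − (1−0.792923) × (1−0.826920) = 0.964159
Rounded to 4 decimal places: P(Braking system failure) ≈ 0.9642.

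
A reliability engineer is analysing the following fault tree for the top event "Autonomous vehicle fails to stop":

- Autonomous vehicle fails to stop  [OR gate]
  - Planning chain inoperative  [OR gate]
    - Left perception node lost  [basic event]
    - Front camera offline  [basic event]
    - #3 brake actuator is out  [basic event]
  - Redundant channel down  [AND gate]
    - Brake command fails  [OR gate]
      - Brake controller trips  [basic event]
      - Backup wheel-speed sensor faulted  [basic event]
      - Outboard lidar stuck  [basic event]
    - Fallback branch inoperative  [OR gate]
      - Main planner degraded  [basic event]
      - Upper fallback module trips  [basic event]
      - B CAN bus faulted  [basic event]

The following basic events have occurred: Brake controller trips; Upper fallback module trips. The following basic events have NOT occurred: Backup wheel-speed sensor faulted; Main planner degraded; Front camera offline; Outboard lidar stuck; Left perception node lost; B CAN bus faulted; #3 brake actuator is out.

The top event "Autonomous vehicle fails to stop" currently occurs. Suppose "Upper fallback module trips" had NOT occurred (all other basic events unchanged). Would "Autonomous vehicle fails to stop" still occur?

No

Counterfactual: set "Upper fallback module trips" to not occurred.
Planning chain inoperative [OR]: Left perception node lost=not, Front camera offline=not, #3 brake actuator is out=not → no input occurs → does not occur.
Brake command fails [OR]: Brake controller trips=occurs, Backup wheel-speed sensor faulted=not, Outboard lidar stuck=not → at least one input occurs → occurs.
Fallback branch inoperative [OR]: Main planner degraded=not, Upper fallback module trips=not, B CAN bus faulted=not → no input occurs → does not occur.
Redundant channel down [AND]: Brake command fails=occurs, Fallback branch inoperative=not → not all inputs occur → does not occur.
Autonomous vehicle fails to stop [OR]: Planning chain inoperative=not, Redundant channel down=not → no input occurs → does not occur.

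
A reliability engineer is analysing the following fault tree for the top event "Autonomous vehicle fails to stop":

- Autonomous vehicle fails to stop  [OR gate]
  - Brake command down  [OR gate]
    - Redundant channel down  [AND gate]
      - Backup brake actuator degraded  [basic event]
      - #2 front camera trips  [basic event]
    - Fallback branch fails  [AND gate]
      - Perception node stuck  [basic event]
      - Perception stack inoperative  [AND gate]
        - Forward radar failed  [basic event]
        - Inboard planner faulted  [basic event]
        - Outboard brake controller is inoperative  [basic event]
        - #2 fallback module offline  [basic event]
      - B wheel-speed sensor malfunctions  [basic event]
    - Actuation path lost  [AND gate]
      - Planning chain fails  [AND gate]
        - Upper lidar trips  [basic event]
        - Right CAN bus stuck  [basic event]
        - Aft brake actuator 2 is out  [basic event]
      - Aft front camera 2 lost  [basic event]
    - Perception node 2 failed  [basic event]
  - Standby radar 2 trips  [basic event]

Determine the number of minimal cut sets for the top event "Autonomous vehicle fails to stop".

5

Redundant channel down [AND]: one cut set from each child combined → 1 × 1 = 1 cut set(s).
Perception stack inoperative [AND]: one cut set from each child combined → 1 × 1 × 1 × 1 = 1 cut set(s).
Fallback branch fails [AND]: one cut set from each child combined → 1 × 1 × 1 = 1 cut set(s).
Planning chain fails [AND]: one cut set from each child combined → 1 × 1 × 1 = 1 cut set(s).
Actuation path lost [AND]: one cut set from each child combined → 1 × 1 = 1 cut set(s).
Brake command down [OR]: union of children's cut sets → 4 cut set(s).
Autonomous vehicle fails to stop [OR]: union of children's cut sets → 5 cut set(s).
Minimal cut sets: {#2 front camera trips, Backup brake actuator degraded}; {#2 fallback module offline, B wheel-speed sensor malfunctions, Forward radar failed, Inboard planner faulted, Outboard brake controller is inoperative, Perception node stuck}; {Aft brake actuator 2 is out, Aft front camera 2 lost, Right CAN bus stuck, Upper lidar trips}; {Perception node 2 failed}; {Standby radar 2 trips}.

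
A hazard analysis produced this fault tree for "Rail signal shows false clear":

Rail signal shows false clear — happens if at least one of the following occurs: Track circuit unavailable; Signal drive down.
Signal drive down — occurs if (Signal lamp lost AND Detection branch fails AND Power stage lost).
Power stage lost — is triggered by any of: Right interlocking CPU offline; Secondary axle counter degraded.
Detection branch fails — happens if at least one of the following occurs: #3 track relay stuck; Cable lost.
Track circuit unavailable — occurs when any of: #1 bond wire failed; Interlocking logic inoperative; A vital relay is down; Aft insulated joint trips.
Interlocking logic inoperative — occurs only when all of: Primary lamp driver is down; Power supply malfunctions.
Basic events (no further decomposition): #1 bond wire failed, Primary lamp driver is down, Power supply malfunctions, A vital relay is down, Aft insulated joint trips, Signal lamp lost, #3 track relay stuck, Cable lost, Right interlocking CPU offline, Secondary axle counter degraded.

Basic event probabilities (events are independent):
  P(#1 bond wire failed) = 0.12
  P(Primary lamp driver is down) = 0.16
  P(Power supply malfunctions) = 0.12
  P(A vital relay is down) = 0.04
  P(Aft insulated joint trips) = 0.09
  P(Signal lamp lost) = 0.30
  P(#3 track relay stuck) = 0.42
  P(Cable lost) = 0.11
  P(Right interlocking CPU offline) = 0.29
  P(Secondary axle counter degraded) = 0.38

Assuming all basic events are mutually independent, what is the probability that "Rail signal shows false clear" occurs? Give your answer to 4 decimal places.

0.3073

P(Interlocking logic inoperative) [AND] = 0.16 × 0.12 = 0.019200
P(Track circuit unavailable) [OR] = 1 − (1−0.12) × (1−0.019200) × (1−0.04) × (1−0.09) = 0.245992
P(Detection branch fails) [OR] = 1 − (1−0.42) × (1−0.11) = 0.483800
P(Power stage lost) [OR] = 1 − (1−0.29) × (1−0.38) = 0.559800
P(Signal drive down) [AND] = 0.30 × 0.483800 × 0.559800 = 0.081249
P(Rail signal shows false clear) [OR] = 1 − (1−0.245992) × (1−0.081249) = 0.307254
Rounded to 4 decimal places: P(Rail signal shows false clear) ≈ 0.3073.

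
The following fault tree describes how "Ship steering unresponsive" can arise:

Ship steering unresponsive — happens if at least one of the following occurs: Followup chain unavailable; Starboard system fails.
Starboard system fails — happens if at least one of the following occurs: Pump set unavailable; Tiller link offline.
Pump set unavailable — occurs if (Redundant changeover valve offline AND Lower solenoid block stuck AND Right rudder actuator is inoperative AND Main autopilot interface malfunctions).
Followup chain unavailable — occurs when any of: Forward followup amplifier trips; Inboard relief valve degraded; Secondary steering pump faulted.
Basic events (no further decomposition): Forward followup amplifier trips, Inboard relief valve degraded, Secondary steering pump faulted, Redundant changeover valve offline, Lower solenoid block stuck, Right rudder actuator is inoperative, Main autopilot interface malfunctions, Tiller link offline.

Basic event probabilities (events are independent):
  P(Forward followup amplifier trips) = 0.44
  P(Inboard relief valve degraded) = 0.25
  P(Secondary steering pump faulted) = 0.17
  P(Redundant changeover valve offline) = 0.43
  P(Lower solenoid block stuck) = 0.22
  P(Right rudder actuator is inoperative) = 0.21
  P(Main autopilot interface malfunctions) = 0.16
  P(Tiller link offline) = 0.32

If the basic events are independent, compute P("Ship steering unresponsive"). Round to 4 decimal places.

P(Followup chain unavailable) [OR] = 1 − (1−0.44) × (1−0.25) × (1−0.17) = 0.651400
P(Pump set unavailable) [AND] = 0.43 × 0.22 × 0.21 × 0.16 = 0.003179
P(Starboard system fails) [OR] = 1 − (1−0.003179) × (1−0.32) = 0.322162
P(Ship steering unresponsive) [OR] = 1 − (1−0.651400) × (1−0.322162) = 0.763706
Rounded to 4 decimal places: P(Ship steering unresponsive) ≈ 0.7637.

0.7637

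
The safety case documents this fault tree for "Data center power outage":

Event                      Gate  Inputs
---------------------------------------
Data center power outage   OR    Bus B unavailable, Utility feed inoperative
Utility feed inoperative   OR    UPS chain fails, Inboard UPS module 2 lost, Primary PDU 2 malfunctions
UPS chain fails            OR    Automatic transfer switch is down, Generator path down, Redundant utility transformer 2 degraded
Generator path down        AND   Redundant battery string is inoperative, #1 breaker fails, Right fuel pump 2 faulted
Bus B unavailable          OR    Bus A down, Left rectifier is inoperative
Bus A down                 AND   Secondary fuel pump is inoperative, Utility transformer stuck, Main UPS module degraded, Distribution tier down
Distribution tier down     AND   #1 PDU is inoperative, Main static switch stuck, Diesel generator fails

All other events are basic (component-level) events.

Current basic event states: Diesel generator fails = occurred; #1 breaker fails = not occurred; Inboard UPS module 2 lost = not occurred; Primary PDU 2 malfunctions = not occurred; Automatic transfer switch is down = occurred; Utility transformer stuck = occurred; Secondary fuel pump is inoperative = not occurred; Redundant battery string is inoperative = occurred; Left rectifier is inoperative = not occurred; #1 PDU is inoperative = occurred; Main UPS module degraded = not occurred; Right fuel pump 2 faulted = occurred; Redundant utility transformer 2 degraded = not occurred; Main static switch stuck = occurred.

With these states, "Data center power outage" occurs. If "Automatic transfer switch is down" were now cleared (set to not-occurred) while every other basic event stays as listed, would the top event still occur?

No

Counterfactual: set "Automatic transfer switch is down" to not occurred.
Distribution tier down [AND]: #1 PDU is inoperative=occurs, Main static switch stuck=occurs, Diesel generator fails=occurs → all inputs occur → occurs.
Bus A down [AND]: Secondary fuel pump is inoperative=not, Utility transformer stuck=occurs, Main UPS module degraded=not, Distribution tier down=occurs → not all inputs occur → does not occur.
Bus B unavailable [OR]: Bus A down=not, Left rectifier is inoperative=not → no input occurs → does not occur.
Generator path down [AND]: Redundant battery string is inoperative=occurs, #1 breaker fails=not, Right fuel pump 2 faulted=occurs → not all inputs occur → does not occur.
UPS chain fails [OR]: Automatic transfer switch is down=not, Generator path down=not, Redundant utility transformer 2 degraded=not → no input occurs → does not occur.
Utility feed inoperative [OR]: UPS chain fails=not, Inboard UPS module 2 lost=not, Primary PDU 2 malfunctions=not → no input occurs → does not occur.
Data center power outage [OR]: Bus B unavailable=not, Utility feed inoperative=not → no input occurs → does not occur.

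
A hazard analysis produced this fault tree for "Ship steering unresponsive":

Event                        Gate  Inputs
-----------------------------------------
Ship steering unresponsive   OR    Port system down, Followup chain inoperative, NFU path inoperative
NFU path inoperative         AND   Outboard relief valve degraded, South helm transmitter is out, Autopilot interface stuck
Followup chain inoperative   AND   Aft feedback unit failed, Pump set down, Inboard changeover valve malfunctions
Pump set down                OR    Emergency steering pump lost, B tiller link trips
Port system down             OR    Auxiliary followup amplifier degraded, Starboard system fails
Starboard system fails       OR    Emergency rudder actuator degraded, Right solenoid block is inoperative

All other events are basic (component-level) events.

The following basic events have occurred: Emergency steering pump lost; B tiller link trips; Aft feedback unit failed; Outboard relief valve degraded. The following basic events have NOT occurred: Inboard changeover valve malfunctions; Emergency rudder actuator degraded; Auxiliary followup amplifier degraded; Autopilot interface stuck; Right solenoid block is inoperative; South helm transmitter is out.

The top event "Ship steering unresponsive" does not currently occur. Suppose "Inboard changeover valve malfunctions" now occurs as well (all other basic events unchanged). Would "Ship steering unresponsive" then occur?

Counterfactual: set "Inboard changeover valve malfunctions" to occurred.
Starboard system fails [OR]: Emergency rudder actuator degraded=not, Right solenoid block is inoperative=not → no input occurs → does not occur.
Port system down [OR]: Auxiliary followup amplifier degraded=not, Starboard system fails=not → no input occurs → does not occur.
Pump set down [OR]: Emergency steering pump lost=occurs, B tiller link trips=occurs → at least one input occurs → occurs.
Followup chain inoperative [AND]: Aft feedback unit failed=occurs, Pump set down=occurs, Inboard changeover valve malfunctions=occurs → all inputs occur → occurs.
NFU path inoperative [AND]: Outboard relief valve degraded=occurs, South helm transmitter is out=not, Autopilot interface stuck=not → not all inputs occur → does not occur.
Ship steering unresponsive [OR]: Port system down=not, Followup chain inoperative=occurs, NFU path inoperative=not → at least one input occurs → occurs.

Yes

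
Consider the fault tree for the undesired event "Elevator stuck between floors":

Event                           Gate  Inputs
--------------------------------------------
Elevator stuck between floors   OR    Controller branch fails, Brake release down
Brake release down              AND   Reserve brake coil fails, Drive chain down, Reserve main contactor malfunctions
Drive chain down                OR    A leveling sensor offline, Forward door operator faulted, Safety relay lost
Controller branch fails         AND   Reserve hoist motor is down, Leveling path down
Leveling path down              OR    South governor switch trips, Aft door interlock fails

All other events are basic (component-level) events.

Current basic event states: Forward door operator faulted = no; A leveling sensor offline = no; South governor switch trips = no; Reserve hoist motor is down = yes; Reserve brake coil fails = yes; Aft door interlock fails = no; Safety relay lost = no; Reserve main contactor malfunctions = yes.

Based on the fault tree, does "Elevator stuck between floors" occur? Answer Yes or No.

Leveling path down [OR]: South governor switch trips=not, Aft door interlock fails=not → no input occurs → does not occur.
Controller branch fails [AND]: Reserve hoist motor is down=occurs, Leveling path down=not → not all inputs occur → does not occur.
Drive chain down [OR]: A leveling sensor offline=not, Forward door operator faulted=not, Safety relay lost=not → no input occurs → does not occur.
Brake release down [AND]: Reserve brake coil fails=occurs, Drive chain down=not, Reserve main contactor malfunctions=occurs → not all inputs occur → does not occur.
Elevator stuck between floors [OR]: Controller branch fails=not, Brake release down=not → no input occurs → does not occur.

No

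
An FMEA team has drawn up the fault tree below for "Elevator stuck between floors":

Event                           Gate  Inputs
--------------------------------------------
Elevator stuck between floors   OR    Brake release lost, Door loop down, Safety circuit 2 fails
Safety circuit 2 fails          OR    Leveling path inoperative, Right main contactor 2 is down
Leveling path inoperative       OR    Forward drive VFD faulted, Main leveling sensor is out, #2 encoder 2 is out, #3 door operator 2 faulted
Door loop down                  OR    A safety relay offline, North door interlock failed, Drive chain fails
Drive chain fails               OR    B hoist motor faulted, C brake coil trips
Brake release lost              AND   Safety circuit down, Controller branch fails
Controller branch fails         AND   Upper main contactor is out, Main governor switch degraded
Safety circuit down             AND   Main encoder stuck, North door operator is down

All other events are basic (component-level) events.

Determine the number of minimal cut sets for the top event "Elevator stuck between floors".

10

Safety circuit down [AND]: one cut set from each child combined → 1 × 1 = 1 cut set(s).
Controller branch fails [AND]: one cut set from each child combined → 1 × 1 = 1 cut set(s).
Brake release lost [AND]: one cut set from each child combined → 1 × 1 = 1 cut set(s).
Drive chain fails [OR]: union of children's cut sets → 2 cut set(s).
Door loop down [OR]: union of children's cut sets → 4 cut set(s).
Leveling path inoperative [OR]: union of children's cut sets → 4 cut set(s).
Safety circuit 2 fails [OR]: union of children's cut sets → 5 cut set(s).
Elevator stuck between floors [OR]: union of children's cut sets → 10 cut set(s).
Minimal cut sets: {Main encoder stuck, Main governor switch degraded, North door operator is down, Upper main contactor is out}; {A safety relay offline}; {North door interlock failed}; {B hoist motor faulted}; {C brake coil trips}; {Forward drive VFD faulted}; {Main leveling sensor is out}; {#2 encoder 2 is out}; {#3 door operator 2 faulted}; {Right main contactor 2 is down}.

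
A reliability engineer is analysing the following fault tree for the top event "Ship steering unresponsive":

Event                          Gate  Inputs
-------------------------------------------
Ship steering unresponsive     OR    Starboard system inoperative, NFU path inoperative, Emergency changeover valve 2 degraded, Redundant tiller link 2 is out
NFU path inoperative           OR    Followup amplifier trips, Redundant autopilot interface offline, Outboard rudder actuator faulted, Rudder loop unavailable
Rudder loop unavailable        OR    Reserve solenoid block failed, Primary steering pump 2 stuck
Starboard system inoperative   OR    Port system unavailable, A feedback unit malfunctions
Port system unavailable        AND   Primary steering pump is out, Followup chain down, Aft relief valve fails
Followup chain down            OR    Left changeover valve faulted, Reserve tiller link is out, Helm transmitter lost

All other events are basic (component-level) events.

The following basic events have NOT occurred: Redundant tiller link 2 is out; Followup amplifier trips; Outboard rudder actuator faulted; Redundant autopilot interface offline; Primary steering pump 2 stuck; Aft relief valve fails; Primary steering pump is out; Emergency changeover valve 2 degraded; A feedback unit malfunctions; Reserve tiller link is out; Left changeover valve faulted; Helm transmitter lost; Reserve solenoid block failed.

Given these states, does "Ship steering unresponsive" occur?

No

Followup chain down [OR]: Left changeover valve faulted=not, Reserve tiller link is out=not, Helm transmitter lost=not → no input occurs → does not occur.
Port system unavailable [AND]: Primary steering pump is out=not, Followup chain down=not, Aft relief valve fails=not → not all inputs occur → does not occur.
Starboard system inoperative [OR]: Port system unavailable=not, A feedback unit malfunctions=not → no input occurs → does not occur.
Rudder loop unavailable [OR]: Reserve solenoid block failed=not, Primary steering pump 2 stuck=not → no input occurs → does not occur.
NFU path inoperative [OR]: Followup amplifier trips=not, Redundant autopilot interface offline=not, Outboard rudder actuator faulted=not, Rudder loop unavailable=not → no input occurs → does not occur.
Ship steering unresponsive [OR]: Starboard system inoperative=not, NFU path inoperative=not, Emergency changeover valve 2 degraded=not, Redundant tiller link 2 is out=not → no input occurs → does not occur.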